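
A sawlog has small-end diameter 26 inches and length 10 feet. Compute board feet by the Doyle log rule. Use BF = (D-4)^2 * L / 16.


Doyle: BF = (D - 4)^2 * L / 16
Adjusted diameter = 26 - 4 = 22 in
(D-4)^2 = 22^2 = 484
BF = 484 * 10 / 16 = 303 BF

303


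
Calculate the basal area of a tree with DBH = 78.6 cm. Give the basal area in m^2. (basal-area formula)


Formula: BA = pi * (DBH/2)^2 / 10000  (cm^2 to m^2)
Radius = DBH/2 = 78.6/2 = 39.3 cm
BA = pi * 39.3^2 / 10000
   = 4852.1584 cm^2 / 10000
   = 0.4852 m^2

0.4852


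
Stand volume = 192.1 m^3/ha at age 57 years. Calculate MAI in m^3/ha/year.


Formula: MAI = Total Volume / Stand Age
MAI = 192.1 m^3/ha / 57 years
MAI = 3.37 m^3/ha/year

3.37


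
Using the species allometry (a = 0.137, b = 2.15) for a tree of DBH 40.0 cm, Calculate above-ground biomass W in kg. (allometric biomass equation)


Formula: W = a * DBH^b  (allometric power law)
DBH^b = 40.0^2.15 = 2782.4603
W = 0.137 * 2782.4603 = 381.2 kg

381.2


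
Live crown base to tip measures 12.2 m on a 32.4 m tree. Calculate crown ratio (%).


Formula: Crown Ratio = (Crown Length / Total Height) * 100
CR = (12.2 m / 32.4 m) * 100
CR = 0.3765 * 100 = 37.7%

37.7


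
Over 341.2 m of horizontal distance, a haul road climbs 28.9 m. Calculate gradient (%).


Formula: Gradient = rise / run * 100
Gradient = 28.9 / 341.2 * 100 = 8.5%

8.5


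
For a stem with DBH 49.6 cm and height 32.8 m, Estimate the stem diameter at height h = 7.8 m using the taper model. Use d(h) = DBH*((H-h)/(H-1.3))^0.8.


Taper: d(h) = DBH * ((H - h) / (H - 1.3))^0.8
Numerator = H - h = 32.8 - 7.8 = 25.0 m
Denominator = H - 1.3 = 32.8 - 1.3 = 31.5 m
Ratio = 25.0 / 31.5 = 0.79365
d = 49.6 * 0.79365^0.8 = 41.2 cm

41.2


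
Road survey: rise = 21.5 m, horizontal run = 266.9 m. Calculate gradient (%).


Formula: Gradient = rise / run * 100
Gradient = 21.5 / 266.9 * 100 = 8.1%

8.1


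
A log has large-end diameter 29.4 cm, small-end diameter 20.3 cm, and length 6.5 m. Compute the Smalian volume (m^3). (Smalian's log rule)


Smalian: V = (A1 + A2)/2 * L,  A = pi*(D/200)^2
A1 = pi*(29.4/200)^2 = 0.067887 m^2
A2 = pi*(20.3/200)^2 = 0.032365 m^2
V = (0.067887+0.032365)/2*6.5 = 0.3258 m^3

0.3258


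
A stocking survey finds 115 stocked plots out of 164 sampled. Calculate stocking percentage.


Formula: Stocking % = stocked plots / total plots * 100
Stocking = 115 / 164 * 100
Stocking = 0.7012 * 100 = 70.1%

70.1


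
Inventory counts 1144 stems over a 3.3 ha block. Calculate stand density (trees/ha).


Formula: Stand Density = N_trees / Area_ha
Density = 1144 trees / 3.3 ha
Density = 347 trees/ha

347


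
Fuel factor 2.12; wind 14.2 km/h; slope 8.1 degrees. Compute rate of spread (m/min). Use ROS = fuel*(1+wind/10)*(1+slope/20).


Formula: ROS = fuel * (1 + wind/10) * (1 + slope/20)
Wind factor = 1 + 14.2/10 = 2.42
Slope factor = 1 + 8.1/20 = 1.405
ROS = 2.12 * 2.42 * 1.405 = 7.21 m/min

7.21


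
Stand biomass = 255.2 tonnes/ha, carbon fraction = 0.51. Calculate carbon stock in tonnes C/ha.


Formula: Carbon Stock = Biomass * Carbon Fraction
C = 255.2 t/ha * 0.51
C = 130.2 t C/ha

130.2


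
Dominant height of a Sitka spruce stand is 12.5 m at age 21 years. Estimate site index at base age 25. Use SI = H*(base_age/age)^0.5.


Formula: SI = H_dom * (base_age / age)^0.5
Age ratio = 25 / 21 = 1.19048
sqrt(age_ratio) = 1.09109
SI = 12.5 * 1.09109 = 13.6 m

13.6


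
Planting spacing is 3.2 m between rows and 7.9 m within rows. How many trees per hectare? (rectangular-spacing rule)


Formula: TPH = 10000 m^2/ha / (spacing_x * spacing_y)
Area per tree = 3.2 m * 7.9 m = 25.28 m^2
TPH = 10000 / 25.28 = 396 trees/ha

396


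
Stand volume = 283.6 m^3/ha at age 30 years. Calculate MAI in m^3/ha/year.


Formula: MAI = Total Volume / Stand Age
MAI = 283.6 m^3/ha / 30 years
MAI = 9.45 m^3/ha/year

9.45


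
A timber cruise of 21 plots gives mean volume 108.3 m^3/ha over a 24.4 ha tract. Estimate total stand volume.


Formula: Total Volume = Mean Volume per ha * Total Area
Total Volume = 108.3 m^3/ha * 24.4 ha
Total Volume = 2643 m^3

2643


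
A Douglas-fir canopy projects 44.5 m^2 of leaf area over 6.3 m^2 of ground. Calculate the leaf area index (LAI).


Formula: LAI = total leaf area / ground area  (dimensionless)
LAI = 44.5 m^2 / 6.3 m^2
LAI = 7.06

7.06


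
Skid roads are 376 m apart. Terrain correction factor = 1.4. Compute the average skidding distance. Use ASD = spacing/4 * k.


Formula: ASD = (spacing / 4) * correction
Uncorrected distance = spacing / 4 = 376 / 4 = 94 m
ASD = 94 * 1.4 = 132 m

132


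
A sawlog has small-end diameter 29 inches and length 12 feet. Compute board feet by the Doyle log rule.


Doyle: BF = (D - 4)^2 * L / 16
Adjusted diameter = 29 - 4 = 25 in
(D-4)^2 = 25^2 = 625
BF = 625 * 12 / 16 = 469 BF

469


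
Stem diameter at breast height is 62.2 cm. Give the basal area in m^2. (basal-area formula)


Formula: BA = pi * (DBH/2)^2 / 10000  (cm^2 to m^2)
Radius = DBH/2 = 62.2/2 = 31.1 cm
BA = pi * 31.1^2 / 10000
   = 3038.5798 cm^2 / 10000
   = 0.3039 m^2

0.3039


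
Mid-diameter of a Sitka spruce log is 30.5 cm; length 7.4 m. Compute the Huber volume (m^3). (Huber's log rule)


Huber: V = Am * L,  Am = pi*(Dm/200)^2
Am = pi*(30.5/200)^2 = 0.073062 m^2
V = 0.073062*7.4 = 0.5407 m^3

0.5407


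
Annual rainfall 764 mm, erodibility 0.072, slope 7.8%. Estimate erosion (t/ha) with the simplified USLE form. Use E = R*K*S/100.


Formula: E = R * K * S / 100  (simplified USLE)
R * K = 764 * 0.072 = 55.008
E = 55.008 * 7.8 / 100 = 4.29 t/ha

4.29


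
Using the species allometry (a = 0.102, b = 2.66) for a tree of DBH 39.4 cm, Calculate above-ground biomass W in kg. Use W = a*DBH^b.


Formula: W = a * DBH^b  (allometric power law)
DBH^b = 39.4^2.66 = 17539.6107
W = 0.102 * 17539.6107 = 1789.0 kg

1789.0


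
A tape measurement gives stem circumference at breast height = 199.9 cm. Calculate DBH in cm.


Formula: DBH = C / pi
DBH = 199.9 / pi
pi = 3.14159...
DBH = 63.6 cm

63.6


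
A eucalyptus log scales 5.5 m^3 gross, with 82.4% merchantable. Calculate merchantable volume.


Formula: MV = V_total * (merchantable_pct / 100)
Merchantable fraction = 82.4% / 100 = 0.824
MV = 5.5 m^3 * 0.824 = 4.532 m^3

4.532


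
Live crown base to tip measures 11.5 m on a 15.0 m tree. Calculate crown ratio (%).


Formula: Crown Ratio = (Crown Length / Total Height) * 100
CR = (11.5 m / 15.0 m) * 100
CR = 0.7667 * 100 = 76.7%

76.7


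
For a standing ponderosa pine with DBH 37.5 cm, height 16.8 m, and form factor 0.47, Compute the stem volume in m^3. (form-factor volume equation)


Formula: V = pi * (DBH/200)^2 * H * ff
Radius = DBH/200 = 37.5/200 = 0.1875 m
Radius^2 = 0.1875^2 = 0.03515625 m^2
V = pi * 0.03515625 * 16.8 * 0.47
V = 0.872 m^3

0.872


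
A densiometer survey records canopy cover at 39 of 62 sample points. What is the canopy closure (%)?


Formula: Canopy closure = covered points / total points * 100
Closure = 39 / 62 * 100
Closure = 0.629 * 100 = 62.9%

62.9


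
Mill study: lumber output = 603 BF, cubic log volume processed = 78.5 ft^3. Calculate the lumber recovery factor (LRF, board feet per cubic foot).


Formula: LRF = Lumber Output (BF) / Log Input (ft^3)
LRF = 603 BF / 78.5 ft^3
LRF = 7.68 BF/ft^3

7.68


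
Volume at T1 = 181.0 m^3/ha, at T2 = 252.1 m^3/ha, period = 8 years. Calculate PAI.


Formula: PAI = (V_T2 - V_T1) / (T2 - T1)
Volume increment = 252.1 - 181.0 = 71.1 m^3/ha
PAI = 71.1 / 8 = 8.89 m^3/ha/year

8.89


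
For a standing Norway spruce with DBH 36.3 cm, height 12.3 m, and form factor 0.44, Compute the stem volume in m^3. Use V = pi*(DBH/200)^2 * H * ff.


Formula: V = pi * (DBH/200)^2 * H * ff
Radius = DBH/200 = 36.3/200 = 0.1815 m
Radius^2 = 0.1815^2 = 0.03294225 m^2
V = pi * 0.03294225 * 12.3 * 0.44
V = 0.56 m^3

0.56


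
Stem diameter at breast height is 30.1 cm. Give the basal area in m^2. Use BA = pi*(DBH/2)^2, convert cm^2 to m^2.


Formula: BA = pi * (DBH/2)^2 / 10000  (cm^2 to m^2)
Radius = DBH/2 = 30.1/2 = 15.05 cm
BA = pi * 15.05^2 / 10000
   = 711.5786 cm^2 / 10000
   = 0.0712 m^2

0.0712


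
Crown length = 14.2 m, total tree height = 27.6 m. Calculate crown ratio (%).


Formula: Crown Ratio = (Crown Length / Total Height) * 100
CR = (14.2 m / 27.6 m) * 100
CR = 0.5145 * 100 = 51.4%

51.4


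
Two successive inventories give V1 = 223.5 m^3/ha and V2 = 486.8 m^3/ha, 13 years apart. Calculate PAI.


Formula: PAI = (V_T2 - V_T1) / (T2 - T1)
Volume increment = 486.8 - 223.5 = 263.3 m^3/ha
PAI = 263.3 / 13 = 20.25 m^3/ha/year

20.25


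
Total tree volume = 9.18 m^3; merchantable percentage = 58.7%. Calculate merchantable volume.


Formula: MV = V_total * (merchantable_pct / 100)
Merchantable fraction = 58.7% / 100 = 0.587
MV = 9.18 m^3 * 0.587 = 5.389 m^3

5.389


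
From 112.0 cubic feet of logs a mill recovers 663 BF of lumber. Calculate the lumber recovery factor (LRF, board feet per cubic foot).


Formula: LRF = Lumber Output (BF) / Log Input (ft^3)
LRF = 663 BF / 112.0 ft^3
LRF = 5.92 BF/ft^3

5.92


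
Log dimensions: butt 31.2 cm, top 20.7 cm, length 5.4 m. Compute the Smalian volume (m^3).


Smalian: V = (A1 + A2)/2 * L,  A = pi*(D/200)^2
A1 = pi*(31.2/200)^2 = 0.076454 m^2
A2 = pi*(20.7/200)^2 = 0.033654 m^2
V = (0.076454+0.033654)/2*5.4 = 0.2973 m^3

0.2973


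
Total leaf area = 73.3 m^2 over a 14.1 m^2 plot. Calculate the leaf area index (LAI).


Formula: LAI = total leaf area / ground area  (dimensionless)
LAI = 73.3 m^2 / 14.1 m^2
LAI = 5.2

5.2


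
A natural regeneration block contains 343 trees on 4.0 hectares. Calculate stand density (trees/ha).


Formula: Stand Density = N_trees / Area_ha
Density = 343 trees / 4.0 ha
Density = 86 trees/ha

86


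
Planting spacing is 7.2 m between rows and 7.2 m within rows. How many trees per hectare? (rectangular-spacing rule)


Formula: TPH = 10000 m^2/ha / (spacing_x * spacing_y)
Area per tree = 7.2 m * 7.2 m = 51.84 m^2
TPH = 10000 / 51.84 = 193 trees/ha

193


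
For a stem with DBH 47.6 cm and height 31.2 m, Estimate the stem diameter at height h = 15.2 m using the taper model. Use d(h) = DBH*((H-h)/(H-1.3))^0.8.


Taper: d(h) = DBH * ((H - h) / (H - 1.3))^0.8
Numerator = H - h = 31.2 - 15.2 = 16.0 m
Denominator = H - 1.3 = 31.2 - 1.3 = 29.9 m
Ratio = 16.0 / 29.9 = 0.53512
d = 47.6 * 0.53512^0.8 = 28.9 cm

28.9


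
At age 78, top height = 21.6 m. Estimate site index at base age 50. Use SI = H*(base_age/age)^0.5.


Formula: SI = H_dom * (base_age / age)^0.5
Age ratio = 50 / 78 = 0.64103
sqrt(age_ratio) = 0.80064
SI = 21.6 * 0.80064 = 17.3 m

17.3


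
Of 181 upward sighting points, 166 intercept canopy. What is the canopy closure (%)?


Formula: Canopy closure = covered points / total points * 100
Closure = 166 / 181 * 100
Closure = 0.9171 * 100 = 91.7%

91.7


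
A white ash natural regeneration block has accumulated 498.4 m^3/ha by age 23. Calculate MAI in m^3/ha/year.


Formula: MAI = Total Volume / Stand Age
MAI = 498.4 m^3/ha / 23 years
MAI = 21.67 m^3/ha/year

21.67


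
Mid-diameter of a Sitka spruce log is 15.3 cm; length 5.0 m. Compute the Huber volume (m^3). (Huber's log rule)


Huber: V = Am * L,  Am = pi*(Dm/200)^2
Am = pi*(15.3/200)^2 = 0.018385 m^2
V = 0.018385*5.0 = 0.0919 m^3

0.0919


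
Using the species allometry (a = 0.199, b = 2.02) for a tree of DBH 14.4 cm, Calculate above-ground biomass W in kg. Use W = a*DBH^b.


Formula: W = a * DBH^b  (allometric power law)
DBH^b = 14.4^2.02 = 218.7219
W = 0.199 * 218.7219 = 43.5 kg

43.5


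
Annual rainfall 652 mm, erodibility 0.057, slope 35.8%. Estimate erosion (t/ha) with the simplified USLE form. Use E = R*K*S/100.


Formula: E = R * K * S / 100  (simplified USLE)
R * K = 652 * 0.057 = 37.164
E = 37.164 * 35.8 / 100 = 13.3 t/ha

13.3


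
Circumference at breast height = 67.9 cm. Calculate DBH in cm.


Formula: DBH = C / pi
DBH = 67.9 / pi
pi = 3.14159...
DBH = 21.6 cm

21.6


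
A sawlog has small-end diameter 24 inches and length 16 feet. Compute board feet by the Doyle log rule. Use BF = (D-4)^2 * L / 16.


Doyle: BF = (D - 4)^2 * L / 16
Adjusted diameter = 24 - 4 = 20 in
(D-4)^2 = 20^2 = 400
BF = 400 * 16 / 16 = 400 BF

400


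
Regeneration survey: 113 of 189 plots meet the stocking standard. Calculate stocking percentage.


Formula: Stocking % = stocked plots / total plots * 100
Stocking = 113 / 189 * 100
Stocking = 0.5979 * 100 = 59.8%

59.8


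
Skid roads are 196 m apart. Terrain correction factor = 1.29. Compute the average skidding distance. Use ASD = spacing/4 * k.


Formula: ASD = (spacing / 4) * correction
Uncorrected distance = spacing / 4 = 196 / 4 = 49 m
ASD = 49 * 1.29 = 63 m

63


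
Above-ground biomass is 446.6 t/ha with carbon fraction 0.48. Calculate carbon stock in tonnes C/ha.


Formula: Carbon Stock = Biomass * Carbon Fraction
C = 446.6 t/ha * 0.48
C = 214.4 t C/ha

214.4


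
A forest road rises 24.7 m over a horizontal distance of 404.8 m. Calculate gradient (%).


Formula: Gradient = rise / run * 100
Gradient = 24.7 / 404.8 * 100 = 6.1%

6.1


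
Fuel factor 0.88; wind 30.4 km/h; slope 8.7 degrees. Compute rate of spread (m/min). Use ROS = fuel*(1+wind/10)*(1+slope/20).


Formula: ROS = fuel * (1 + wind/10) * (1 + slope/20)
Wind factor = 1 + 30.4/10 = 4.04
Slope factor = 1 + 8.7/20 = 1.435
ROS = 0.88 * 4.04 * 1.435 = 5.1 m/min

5.1


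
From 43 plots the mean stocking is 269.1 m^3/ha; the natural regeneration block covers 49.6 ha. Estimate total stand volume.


Formula: Total Volume = Mean Volume per ha * Total Area
Total Volume = 269.1 m^3/ha * 49.6 ha
Total Volume = 13347 m^3

13347


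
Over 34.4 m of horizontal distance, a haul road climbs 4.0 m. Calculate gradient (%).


Formula: Gradient = rise / run * 100
Gradient = 4.0 / 34.4 * 100 = 11.6%

11.6


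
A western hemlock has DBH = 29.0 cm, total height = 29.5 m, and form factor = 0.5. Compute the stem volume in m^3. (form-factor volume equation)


Formula: V = pi * (DBH/200)^2 * H * ff
Radius = DBH/200 = 29.0/200 = 0.145 m
Radius^2 = 0.145^2 = 0.021025 m^2
V = pi * 0.021025 * 29.5 * 0.5
V = 0.974 m^3

0.974


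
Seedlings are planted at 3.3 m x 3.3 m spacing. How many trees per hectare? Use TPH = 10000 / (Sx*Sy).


Formula: TPH = 10000 m^2/ha / (spacing_x * spacing_y)
Area per tree = 3.3 m * 3.3 m = 10.89 m^2
TPH = 10000 / 10.89 = 918 trees/ha

918


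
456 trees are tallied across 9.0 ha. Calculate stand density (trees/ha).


Formula: Stand Density = N_trees / Area_ha
Density = 456 trees / 9.0 ha
Density = 51 trees/ha

51


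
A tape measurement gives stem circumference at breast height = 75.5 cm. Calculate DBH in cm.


Formula: DBH = C / pi
DBH = 75.5 / pi
pi = 3.14159...
DBH = 24.0 cm

24.0


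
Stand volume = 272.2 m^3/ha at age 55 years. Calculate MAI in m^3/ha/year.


Formula: MAI = Total Volume / Stand Age
MAI = 272.2 m^3/ha / 55 years
MAI = 4.95 m^3/ha/year

4.95


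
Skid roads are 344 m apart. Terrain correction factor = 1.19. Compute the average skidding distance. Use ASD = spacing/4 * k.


Formula: ASD = (spacing / 4) * correction
Uncorrected distance = spacing / 4 = 344 / 4 = 86 m
ASD = 86 * 1.19 = 102 m

102


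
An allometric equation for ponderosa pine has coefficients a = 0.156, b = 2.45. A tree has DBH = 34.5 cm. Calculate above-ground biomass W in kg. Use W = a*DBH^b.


Formula: W = a * DBH^b  (allometric power law)
DBH^b = 34.5^2.45 = 5856.7513
W = 0.156 * 5856.7513 = 913.7 kg

913.7


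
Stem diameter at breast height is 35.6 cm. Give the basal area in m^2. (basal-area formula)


Formula: BA = pi * (DBH/2)^2 / 10000  (cm^2 to m^2)
Radius = DBH/2 = 35.6/2 = 17.8 cm
BA = pi * 17.8^2 / 10000
   = 995.3822 cm^2 / 10000
   = 0.0995 m^2

0.0995


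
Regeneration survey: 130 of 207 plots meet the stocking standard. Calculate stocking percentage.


Formula: Stocking % = stocked plots / total plots * 100
Stocking = 130 / 207 * 100
Stocking = 0.628 * 100 = 62.8%

62.8


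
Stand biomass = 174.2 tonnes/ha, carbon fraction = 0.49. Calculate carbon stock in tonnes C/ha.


Formula: Carbon Stock = Biomass * Carbon Fraction
C = 174.2 t/ha * 0.49
C = 85.4 t C/ha

85.4


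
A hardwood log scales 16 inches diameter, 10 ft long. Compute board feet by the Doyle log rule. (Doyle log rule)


Doyle: BF = (D - 4)^2 * L / 16
Adjusted diameter = 16 - 4 = 12 in
(D-4)^2 = 12^2 = 144
BF = 144 * 10 / 16 = 90 BF

90


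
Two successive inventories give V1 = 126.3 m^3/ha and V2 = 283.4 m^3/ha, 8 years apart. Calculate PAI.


Formula: PAI = (V_T2 - V_T1) / (T2 - T1)
Volume increment = 283.4 - 126.3 = 157.1 m^3/ha
PAI = 157.1 / 8 = 19.64 m^3/ha/year

19.64


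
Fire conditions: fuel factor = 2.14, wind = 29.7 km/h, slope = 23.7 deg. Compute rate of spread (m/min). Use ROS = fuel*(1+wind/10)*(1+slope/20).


Formula: ROS = fuel * (1 + wind/10) * (1 + slope/20)
Wind factor = 1 + 29.7/10 = 3.97
Slope factor = 1 + 23.7/20 = 2.185
ROS = 2.14 * 3.97 * 2.185 = 18.56 m/min

18.56


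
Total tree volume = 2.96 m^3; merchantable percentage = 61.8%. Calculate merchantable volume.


Formula: MV = V_total * (merchantable_pct / 100)
Merchantable fraction = 61.8% / 100 = 0.618
MV = 2.96 m^3 * 0.618 = 1.829 m^3

1.829


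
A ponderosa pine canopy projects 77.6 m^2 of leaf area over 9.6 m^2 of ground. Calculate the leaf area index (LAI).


Formula: LAI = total leaf area / ground area  (dimensionless)
LAI = 77.6 m^2 / 9.6 m^2
LAI = 8.08

8.08


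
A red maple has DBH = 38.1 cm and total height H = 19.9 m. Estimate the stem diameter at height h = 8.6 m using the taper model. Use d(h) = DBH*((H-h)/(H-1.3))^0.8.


Taper: d(h) = DBH * ((H - h) / (H - 1.3))^0.8
Numerator = H - h = 19.9 - 8.6 = 11.3 m
Denominator = H - 1.3 = 19.9 - 1.3 = 18.6 m
Ratio = 11.3 / 18.6 = 0.60753
d = 38.1 * 0.60753^0.8 = 25.6 cm

25.6


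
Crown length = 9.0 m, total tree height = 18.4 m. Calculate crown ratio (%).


Formula: Crown Ratio = (Crown Length / Total Height) * 100
CR = (9.0 m / 18.4 m) * 100
CR = 0.4891 * 100 = 48.9%

48.9


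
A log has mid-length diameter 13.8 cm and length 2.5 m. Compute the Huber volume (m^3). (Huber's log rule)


Huber: V = Am * L,  Am = pi*(Dm/200)^2
Am = pi*(13.8/200)^2 = 0.014957 m^2
V = 0.014957*2.5 = 0.0374 m^3

0.0374


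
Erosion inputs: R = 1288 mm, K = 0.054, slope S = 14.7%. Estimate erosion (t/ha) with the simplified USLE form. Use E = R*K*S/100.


Formula: E = R * K * S / 100  (simplified USLE)
R * K = 1288 * 0.054 = 69.552
E = 69.552 * 14.7 / 100 = 10.22 t/ha

10.22


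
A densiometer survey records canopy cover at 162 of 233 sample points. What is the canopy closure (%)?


Formula: Canopy closure = covered points / total points * 100
Closure = 162 / 233 * 100
Closure = 0.6953 * 100 = 69.5%

69.5


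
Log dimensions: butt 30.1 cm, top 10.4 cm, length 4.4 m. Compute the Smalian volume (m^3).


Smalian: V = (A1 + A2)/2 * L,  A = pi*(D/200)^2
A1 = pi*(30.1/200)^2 = 0.071158 m^2
A2 = pi*(10.4/200)^2 = 0.008495 m^2
V = (0.071158+0.008495)/2*4.4 = 0.1752 m^3

0.1752


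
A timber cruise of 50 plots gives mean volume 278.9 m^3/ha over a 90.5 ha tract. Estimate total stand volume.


Formula: Total Volume = Mean Volume per ha * Total Area
Total Volume = 278.9 m^3/ha * 90.5 ha
Total Volume = 25240 m^3

25240


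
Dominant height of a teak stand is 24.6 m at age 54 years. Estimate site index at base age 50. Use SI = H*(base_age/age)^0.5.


Formula: SI = H_dom * (base_age / age)^0.5
Age ratio = 50 / 54 = 0.92593
sqrt(age_ratio) = 0.96225
SI = 24.6 * 0.96225 = 23.7 m

23.7


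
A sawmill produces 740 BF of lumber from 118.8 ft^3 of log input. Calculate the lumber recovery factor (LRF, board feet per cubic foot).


Formula: LRF = Lumber Output (BF) / Log Input (ft^3)
LRF = 740 BF / 118.8 ft^3
LRF = 6.23 BF/ft^3

6.23


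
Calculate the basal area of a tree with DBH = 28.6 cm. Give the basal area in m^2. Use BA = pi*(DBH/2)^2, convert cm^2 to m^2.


Formula: BA = pi * (DBH/2)^2 / 10000  (cm^2 to m^2)
Radius = DBH/2 = 28.6/2 = 14.3 cm
BA = pi * 14.3^2 / 10000
   = 642.4243 cm^2 / 10000
   = 0.0642 m^2

0.0642


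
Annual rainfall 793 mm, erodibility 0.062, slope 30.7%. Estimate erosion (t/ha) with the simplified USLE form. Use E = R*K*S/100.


Formula: E = R * K * S / 100  (simplified USLE)
R * K = 793 * 0.062 = 49.166
E = 49.166 * 30.7 / 100 = 15.09 t/ha

15.09


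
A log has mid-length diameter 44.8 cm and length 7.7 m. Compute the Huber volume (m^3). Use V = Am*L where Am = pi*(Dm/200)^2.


Huber: V = Am * L,  Am = pi*(Dm/200)^2
Am = pi*(44.8/200)^2 = 0.157633 m^2
V = 0.157633*7.7 = 1.2138 m^3

1.2138


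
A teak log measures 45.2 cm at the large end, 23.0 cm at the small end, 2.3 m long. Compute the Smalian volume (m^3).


Smalian: V = (A1 + A2)/2 * L,  A = pi*(D/200)^2
A1 = pi*(45.2/200)^2 = 0.16046 m^2
A2 = pi*(23.0/200)^2 = 0.041548 m^2
V = (0.16046+0.041548)/2*2.3 = 0.2323 m^3

0.2323


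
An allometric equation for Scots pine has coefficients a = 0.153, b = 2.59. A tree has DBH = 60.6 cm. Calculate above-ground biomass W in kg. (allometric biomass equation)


Formula: W = a * DBH^b  (allometric power law)
DBH^b = 60.6^2.59 = 41362.2444
W = 0.153 * 41362.2444 = 6328.4 kg

6328.4


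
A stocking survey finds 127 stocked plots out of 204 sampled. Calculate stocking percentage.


Formula: Stocking % = stocked plots / total plots * 100
Stocking = 127 / 204 * 100
Stocking = 0.6225 * 100 = 62.3%

62.3


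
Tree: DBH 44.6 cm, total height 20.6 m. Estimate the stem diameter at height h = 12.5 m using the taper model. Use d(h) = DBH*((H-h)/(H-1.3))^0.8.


Taper: d(h) = DBH * ((H - h) / (H - 1.3))^0.8
Numerator = H - h = 20.6 - 12.5 = 8.1 m
Denominator = H - 1.3 = 20.6 - 1.3 = 19.3 m
Ratio = 8.1 / 19.3 = 0.41969
d = 44.6 * 0.41969^0.8 = 22.3 cm

22.3


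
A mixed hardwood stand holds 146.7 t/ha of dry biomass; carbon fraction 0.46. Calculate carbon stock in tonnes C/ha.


Formula: Carbon Stock = Biomass * Carbon Fraction
C = 146.7 t/ha * 0.46
C = 67.5 t C/ha

67.5


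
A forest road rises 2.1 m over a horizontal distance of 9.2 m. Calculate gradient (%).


Formula: Gradient = rise / run * 100
Gradient = 2.1 / 9.2 * 100 = 22.8%

22.8


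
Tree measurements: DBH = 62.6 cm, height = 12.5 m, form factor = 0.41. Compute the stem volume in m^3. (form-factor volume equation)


Formula: V = pi * (DBH/200)^2 * H * ff
Radius = DBH/200 = 62.6/200 = 0.313 m
Radius^2 = 0.313^2 = 0.097969 m^2
V = pi * 0.097969 * 12.5 * 0.41
V = 1.577 m^3

1.577


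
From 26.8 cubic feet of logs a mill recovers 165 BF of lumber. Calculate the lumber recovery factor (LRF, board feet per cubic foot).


Formula: LRF = Lumber Output (BF) / Log Input (ft^3)
LRF = 165 BF / 26.8 ft^3
LRF = 6.16 BF/ft^3

6.16


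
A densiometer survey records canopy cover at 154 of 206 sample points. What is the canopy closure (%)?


Formula: Canopy closure = covered points / total points * 100
Closure = 154 / 206 * 100
Closure = 0.7476 * 100 = 74.8%

74.8


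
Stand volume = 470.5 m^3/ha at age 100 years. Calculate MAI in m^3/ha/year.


Formula: MAI = Total Volume / Stand Age
MAI = 470.5 m^3/ha / 100 years
MAI = 4.71 m^3/ha/year

4.71


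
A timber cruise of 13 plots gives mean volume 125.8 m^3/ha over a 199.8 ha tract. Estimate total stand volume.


Formula: Total Volume = Mean Volume per ha * Total Area
Total Volume = 125.8 m^3/ha * 199.8 ha
Total Volume = 25135 m^3

25135


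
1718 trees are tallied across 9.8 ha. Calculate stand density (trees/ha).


Formula: Stand Density = N_trees / Area_ha
Density = 1718 trees / 9.8 ha
Density = 175 trees/ha

175


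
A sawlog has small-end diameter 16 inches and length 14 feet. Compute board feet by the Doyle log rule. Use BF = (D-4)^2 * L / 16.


Doyle: BF = (D - 4)^2 * L / 16
Adjusted diameter = 16 - 4 = 12 in
(D-4)^2 = 12^2 = 144
BF = 144 * 14 / 16 = 126 BF

126


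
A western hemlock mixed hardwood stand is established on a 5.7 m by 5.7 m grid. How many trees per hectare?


Formula: TPH = 10000 m^2/ha / (spacing_x * spacing_y)
Area per tree = 5.7 m * 5.7 m = 32.49 m^2
TPH = 10000 / 32.49 = 308 trees/ha

308


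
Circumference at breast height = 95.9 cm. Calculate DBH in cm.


Formula: DBH = C / pi
DBH = 95.9 / pi
pi = 3.14159...
DBH = 30.5 cm

30.5


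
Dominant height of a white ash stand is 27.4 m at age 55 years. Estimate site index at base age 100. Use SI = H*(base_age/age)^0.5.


Formula: SI = H_dom * (base_age / age)^0.5
Age ratio = 100 / 55 = 1.81818
sqrt(age_ratio) = 1.3484
SI = 27.4 * 1.3484 = 36.9 m

36.9


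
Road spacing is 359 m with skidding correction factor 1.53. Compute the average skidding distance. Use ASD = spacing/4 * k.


Formula: ASD = (spacing / 4) * correction
Uncorrected distance = spacing / 4 = 359 / 4 = 89.75 m
ASD = 89.75 * 1.53 = 137 m

137


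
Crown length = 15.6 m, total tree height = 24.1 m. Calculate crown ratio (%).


Formula: Crown Ratio = (Crown Length / Total Height) * 100
CR = (15.6 m / 24.1 m) * 100
CR = 0.6473 * 100 = 64.7%

64.7


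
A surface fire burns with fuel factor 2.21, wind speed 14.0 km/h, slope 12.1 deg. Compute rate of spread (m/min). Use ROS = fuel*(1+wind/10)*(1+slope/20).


Formula: ROS = fuel * (1 + wind/10) * (1 + slope/20)
Wind factor = 1 + 14.0/10 = 2.4
Slope factor = 1 + 12.1/20 = 1.605
ROS = 2.21 * 2.4 * 1.605 = 8.51 m/min

8.51


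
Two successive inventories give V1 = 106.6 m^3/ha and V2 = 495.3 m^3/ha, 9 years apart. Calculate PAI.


Formula: PAI = (V_T2 - V_T1) / (T2 - T1)
Volume increment = 495.3 - 106.6 = 388.7 m^3/ha
PAI = 388.7 / 9 = 43.19 m^3/ha/year

43.19


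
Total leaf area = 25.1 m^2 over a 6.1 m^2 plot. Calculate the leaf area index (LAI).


Formula: LAI = total leaf area / ground area  (dimensionless)
LAI = 25.1 m^2 / 6.1 m^2
LAI = 4.11

4.11


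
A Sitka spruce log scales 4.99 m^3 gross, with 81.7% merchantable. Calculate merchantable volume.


Formula: MV = V_total * (merchantable_pct / 100)
Merchantable fraction = 81.7% / 100 = 0.817
MV = 4.99 m^3 * 0.817 = 4.077 m^3

4.077


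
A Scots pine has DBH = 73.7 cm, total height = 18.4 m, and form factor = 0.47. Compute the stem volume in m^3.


Formula: V = pi * (DBH/200)^2 * H * ff
Radius = DBH/200 = 73.7/200 = 0.3685 m
Radius^2 = 0.3685^2 = 0.13579225 m^2
V = pi * 0.13579225 * 18.4 * 0.47
V = 3.689 m^3

3.689


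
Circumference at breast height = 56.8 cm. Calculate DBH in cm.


Formula: DBH = C / pi
DBH = 56.8 / pi
pi = 3.14159...
DBH = 18.1 cm

18.1


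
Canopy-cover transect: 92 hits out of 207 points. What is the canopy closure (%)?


Formula: Canopy closure = covered points / total points * 100
Closure = 92 / 207 * 100
Closure = 0.4444 * 100 = 44.4%

44.4


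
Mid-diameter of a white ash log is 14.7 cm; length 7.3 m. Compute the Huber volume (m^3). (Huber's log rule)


Huber: V = Am * L,  Am = pi*(Dm/200)^2
Am = pi*(14.7/200)^2 = 0.016972 m^2
V = 0.016972*7.3 = 0.1239 m^3

0.1239


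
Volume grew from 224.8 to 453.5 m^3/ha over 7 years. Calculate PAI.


Formula: PAI = (V_T2 - V_T1) / (T2 - T1)
Volume increment = 453.5 - 224.8 = 228.7 m^3/ha
PAI = 228.7 / 7 = 32.67 m^3/ha/year

32.67


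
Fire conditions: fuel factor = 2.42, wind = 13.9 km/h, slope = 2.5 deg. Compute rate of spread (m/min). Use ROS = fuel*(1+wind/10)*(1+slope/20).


Formula: ROS = fuel * (1 + wind/10) * (1 + slope/20)
Wind factor = 1 + 13.9/10 = 2.39
Slope factor = 1 + 2.5/20 = 1.125
ROS = 2.42 * 2.39 * 1.125 = 6.51 m/min

6.51


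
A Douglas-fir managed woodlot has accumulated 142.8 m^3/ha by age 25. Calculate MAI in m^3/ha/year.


Formula: MAI = Total Volume / Stand Age
MAI = 142.8 m^3/ha / 25 years
MAI = 5.71 m^3/ha/year

5.71


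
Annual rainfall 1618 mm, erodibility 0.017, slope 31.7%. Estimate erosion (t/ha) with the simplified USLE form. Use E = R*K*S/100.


Formula: E = R * K * S / 100  (simplified USLE)
R * K = 1618 * 0.017 = 27.506
E = 27.506 * 31.7 / 100 = 8.72 t/ha

8.72


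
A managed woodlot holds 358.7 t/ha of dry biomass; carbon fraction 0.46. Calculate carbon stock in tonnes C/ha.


Formula: Carbon Stock = Biomass * Carbon Fraction
C = 358.7 t/ha * 0.46
C = 165.0 t C/ha

165.0


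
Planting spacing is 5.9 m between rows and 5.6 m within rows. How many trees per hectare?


Formula: TPH = 10000 m^2/ha / (spacing_x * spacing_y)
Area per tree = 5.9 m * 5.6 m = 33.04 m^2
TPH = 10000 / 33.04 = 303 trees/ha

303


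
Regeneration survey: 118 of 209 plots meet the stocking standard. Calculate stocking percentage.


Formula: Stocking % = stocked plots / total plots * 100
Stocking = 118 / 209 * 100
Stocking = 0.5646 * 100 = 56.5%

56.5


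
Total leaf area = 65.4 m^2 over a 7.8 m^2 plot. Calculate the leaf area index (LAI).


Formula: LAI = total leaf area / ground area  (dimensionless)
LAI = 65.4 m^2 / 7.8 m^2
LAI = 8.38

8.38


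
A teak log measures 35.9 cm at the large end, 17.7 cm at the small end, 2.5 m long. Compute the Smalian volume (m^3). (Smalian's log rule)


Smalian: V = (A1 + A2)/2 * L,  A = pi*(D/200)^2
A1 = pi*(35.9/200)^2 = 0.101223 m^2
A2 = pi*(17.7/200)^2 = 0.024606 m^2
V = (0.101223+0.024606)/2*2.5 = 0.1573 m^3

0.1573


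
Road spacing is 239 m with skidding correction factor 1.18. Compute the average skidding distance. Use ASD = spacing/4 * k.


Formula: ASD = (spacing / 4) * correction
Uncorrected distance = spacing / 4 = 239 / 4 = 59.75 m
ASD = 59.75 * 1.18 = 71 m

71


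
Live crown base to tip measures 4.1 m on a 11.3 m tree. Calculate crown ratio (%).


Formula: Crown Ratio = (Crown Length / Total Height) * 100
CR = (4.1 m / 11.3 m) * 100
CR = 0.3628 * 100 = 36.3%

36.3


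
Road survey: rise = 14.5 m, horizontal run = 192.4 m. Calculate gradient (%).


Formula: Gradient = rise / run * 100
Gradient = 14.5 / 192.4 * 100 = 7.5%

7.5


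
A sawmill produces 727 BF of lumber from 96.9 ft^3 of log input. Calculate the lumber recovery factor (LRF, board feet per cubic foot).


Formula: LRF = Lumber Output (BF) / Log Input (ft^3)
LRF = 727 BF / 96.9 ft^3
LRF = 7.5 BF/ft^3

7.5


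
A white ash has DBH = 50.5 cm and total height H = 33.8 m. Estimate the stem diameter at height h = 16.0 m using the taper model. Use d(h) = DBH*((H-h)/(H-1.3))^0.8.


Taper: d(h) = DBH * ((H - h) / (H - 1.3))^0.8
Numerator = H - h = 33.8 - 16.0 = 17.8 m
Denominator = H - 1.3 = 33.8 - 1.3 = 32.5 m
Ratio = 17.8 / 32.5 = 0.54769
d = 50.5 * 0.54769^0.8 = 31.2 cm

31.2


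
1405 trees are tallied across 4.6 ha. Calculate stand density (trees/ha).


Formula: Stand Density = N_trees / Area_ha
Density = 1405 trees / 4.6 ha
Density = 305 trees/ha

305


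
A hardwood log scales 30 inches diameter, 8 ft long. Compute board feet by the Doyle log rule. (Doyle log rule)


Doyle: BF = (D - 4)^2 * L / 16
Adjusted diameter = 30 - 4 = 26 in
(D-4)^2 = 26^2 = 676
BF = 676 * 8 / 16 = 338 BF

338


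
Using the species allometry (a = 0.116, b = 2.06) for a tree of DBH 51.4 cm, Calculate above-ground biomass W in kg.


Formula: W = a * DBH^b  (allometric power law)
DBH^b = 51.4^2.06 = 3346.4476
W = 0.116 * 3346.4476 = 388.2 kg

388.2


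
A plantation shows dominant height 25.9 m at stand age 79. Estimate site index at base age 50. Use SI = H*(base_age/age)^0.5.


Formula: SI = H_dom * (base_age / age)^0.5
Age ratio = 50 / 79 = 0.63291
sqrt(age_ratio) = 0.79556
SI = 25.9 * 0.79556 = 20.6 m

20.6


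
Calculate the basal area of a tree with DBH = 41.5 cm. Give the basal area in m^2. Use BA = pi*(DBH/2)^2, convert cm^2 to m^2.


Formula: BA = pi * (DBH/2)^2 / 10000  (cm^2 to m^2)
Radius = DBH/2 = 41.5/2 = 20.75 cm
BA = pi * 20.75^2 / 10000
   = 1352.652 cm^2 / 10000
   = 0.1353 m^2

0.1353


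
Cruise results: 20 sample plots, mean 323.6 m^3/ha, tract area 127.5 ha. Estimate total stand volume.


Formula: Total Volume = Mean Volume per ha * Total Area
Total Volume = 323.6 m^3/ha * 127.5 ha
Total Volume = 41259 m^3

41259


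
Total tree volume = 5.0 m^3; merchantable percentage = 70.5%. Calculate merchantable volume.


Formula: MV = V_total * (merchantable_pct / 100)
Merchantable fraction = 70.5% / 100 = 0.705
MV = 5.0 m^3 * 0.705 = 3.525 m^3

3.525


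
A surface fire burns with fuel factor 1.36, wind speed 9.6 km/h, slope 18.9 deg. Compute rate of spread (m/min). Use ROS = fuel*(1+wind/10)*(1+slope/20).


Formula: ROS = fuel * (1 + wind/10) * (1 + slope/20)
Wind factor = 1 + 9.6/10 = 1.96
Slope factor = 1 + 18.9/20 = 1.945
ROS = 1.36 * 1.96 * 1.945 = 5.18 m/min

5.18


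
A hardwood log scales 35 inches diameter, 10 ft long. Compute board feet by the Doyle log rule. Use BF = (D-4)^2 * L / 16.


Doyle: BF = (D - 4)^2 * L / 16
Adjusted diameter = 35 - 4 = 31 in
(D-4)^2 = 31^2 = 961
BF = 961 * 10 / 16 = 601 BF

601


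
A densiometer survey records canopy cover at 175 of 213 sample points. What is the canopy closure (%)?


Formula: Canopy closure = covered points / total points * 100
Closure = 175 / 213 * 100
Closure = 0.8216 * 100 = 82.2%

82.2


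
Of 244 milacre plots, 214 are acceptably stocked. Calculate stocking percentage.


Formula: Stocking % = stocked plots / total plots * 100
Stocking = 214 / 244 * 100
Stocking = 0.877 * 100 = 87.7%

87.7


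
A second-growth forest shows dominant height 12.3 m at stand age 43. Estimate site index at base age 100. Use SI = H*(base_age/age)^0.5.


Formula: SI = H_dom * (base_age / age)^0.5
Age ratio = 100 / 43 = 2.32558
sqrt(age_ratio) = 1.52499
SI = 12.3 * 1.52499 = 18.8 m

18.8


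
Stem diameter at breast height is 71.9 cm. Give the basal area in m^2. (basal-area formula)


Formula: BA = pi * (DBH/2)^2 / 10000  (cm^2 to m^2)
Radius = DBH/2 = 71.9/2 = 35.95 cm
BA = pi * 35.95^2 / 10000
   = 4060.2022 cm^2 / 10000
   = 0.406 m^2

0.406


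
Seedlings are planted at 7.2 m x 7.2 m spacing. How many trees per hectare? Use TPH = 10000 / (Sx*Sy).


Formula: TPH = 10000 m^2/ha / (spacing_x * spacing_y)
Area per tree = 7.2 m * 7.2 m = 51.84 m^2
TPH = 10000 / 51.84 = 193 trees/ha

193


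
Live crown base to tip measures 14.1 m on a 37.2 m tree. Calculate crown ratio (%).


Formula: Crown Ratio = (Crown Length / Total Height) * 100
CR = (14.1 m / 37.2 m) * 100
CR = 0.379 * 100 = 37.9%

37.9


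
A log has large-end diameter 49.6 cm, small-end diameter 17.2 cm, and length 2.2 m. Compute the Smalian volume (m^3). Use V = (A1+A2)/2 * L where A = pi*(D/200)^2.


Smalian: V = (A1 + A2)/2 * L,  A = pi*(D/200)^2
A1 = pi*(49.6/200)^2 = 0.193221 m^2
A2 = pi*(17.2/200)^2 = 0.023235 m^2
V = (0.193221+0.023235)/2*2.2 = 0.2381 m^3

0.2381


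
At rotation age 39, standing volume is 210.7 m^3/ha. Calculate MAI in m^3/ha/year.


Formula: MAI = Total Volume / Stand Age
MAI = 210.7 m^3/ha / 39 years
MAI = 5.4 m^3/ha/year

5.4


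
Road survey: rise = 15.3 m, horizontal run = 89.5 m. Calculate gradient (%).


Formula: Gradient = rise / run * 100
Gradient = 15.3 / 89.5 * 100 = 17.1%

17.1


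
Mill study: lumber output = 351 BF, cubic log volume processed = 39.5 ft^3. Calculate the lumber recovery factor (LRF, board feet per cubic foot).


Formula: LRF = Lumber Output (BF) / Log Input (ft^3)
LRF = 351 BF / 39.5 ft^3
LRF = 8.89 BF/ft^3

8.89


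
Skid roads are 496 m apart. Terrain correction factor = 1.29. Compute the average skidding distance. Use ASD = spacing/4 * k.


Formula: ASD = (spacing / 4) * correction
Uncorrected distance = spacing / 4 = 496 / 4 = 124 m
ASD = 124 * 1.29 = 160 m

160


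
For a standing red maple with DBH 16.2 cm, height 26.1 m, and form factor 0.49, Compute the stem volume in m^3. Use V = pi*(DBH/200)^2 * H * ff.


Formula: V = pi * (DBH/200)^2 * H * ff
Radius = DBH/200 = 16.2/200 = 0.081 m
Radius^2 = 0.081^2 = 0.006561 m^2
V = pi * 0.006561 * 26.1 * 0.49
V = 0.264 m^3

0.264


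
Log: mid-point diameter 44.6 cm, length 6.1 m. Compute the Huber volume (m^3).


Huber: V = Am * L,  Am = pi*(Dm/200)^2
Am = pi*(44.6/200)^2 = 0.156228 m^2
V = 0.156228*6.1 = 0.953 m^3

0.953


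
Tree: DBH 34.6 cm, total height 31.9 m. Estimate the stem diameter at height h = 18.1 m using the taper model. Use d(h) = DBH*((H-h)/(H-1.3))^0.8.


Taper: d(h) = DBH * ((H - h) / (H - 1.3))^0.8
Numerator = H - h = 31.9 - 18.1 = 13.8 m
Denominator = H - 1.3 = 31.9 - 1.3 = 30.6 m
Ratio = 13.8 / 30.6 = 0.45098
d = 34.6 * 0.45098^0.8 = 18.3 cm

18.3


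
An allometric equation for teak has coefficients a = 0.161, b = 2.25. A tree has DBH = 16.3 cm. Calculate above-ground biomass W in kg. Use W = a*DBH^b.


Formula: W = a * DBH^b  (allometric power law)
DBH^b = 16.3^2.25 = 533.8535
W = 0.161 * 533.8535 = 86.0 kg

86.0


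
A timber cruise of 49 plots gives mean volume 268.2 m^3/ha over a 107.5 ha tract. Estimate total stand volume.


Formula: Total Volume = Mean Volume per ha * Total Area
Total Volume = 268.2 m^3/ha * 107.5 ha
Total Volume = 28832 m^3

28832


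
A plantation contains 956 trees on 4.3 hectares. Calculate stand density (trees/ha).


Formula: Stand Density = N_trees / Area_ha
Density = 956 trees / 4.3 ha
Density = 222 trees/ha

222


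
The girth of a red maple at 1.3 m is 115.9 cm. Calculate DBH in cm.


Formula: DBH = C / pi
DBH = 115.9 / pi
pi = 3.14159...
DBH = 36.9 cm

36.9


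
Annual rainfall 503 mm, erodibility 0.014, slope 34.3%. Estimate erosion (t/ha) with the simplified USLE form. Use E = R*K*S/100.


Formula: E = R * K * S / 100  (simplified USLE)
R * K = 503 * 0.014 = 7.042
E = 7.042 * 34.3 / 100 = 2.42 t/ha

2.42


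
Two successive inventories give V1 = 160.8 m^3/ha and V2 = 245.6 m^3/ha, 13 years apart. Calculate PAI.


Formula: PAI = (V_T2 - V_T1) / (T2 - T1)
Volume increment = 245.6 - 160.8 = 84.8 m^3/ha
PAI = 84.8 / 13 = 6.52 m^3/ha/year

6.52


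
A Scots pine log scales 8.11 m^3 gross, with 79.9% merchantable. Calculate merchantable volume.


Formula: MV = V_total * (merchantable_pct / 100)
Merchantable fraction = 79.9% / 100 = 0.799
MV = 8.11 m^3 * 0.799 = 6.48 m^3

6.48


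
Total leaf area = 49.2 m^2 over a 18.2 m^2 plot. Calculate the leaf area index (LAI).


Formula: LAI = total leaf area / ground area  (dimensionless)
LAI = 49.2 m^2 / 18.2 m^2
LAI = 2.7

2.7


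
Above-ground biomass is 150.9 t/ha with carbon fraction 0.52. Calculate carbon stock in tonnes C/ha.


Formula: Carbon Stock = Biomass * Carbon Fraction
C = 150.9 t/ha * 0.52
C = 78.5 t C/ha

78.5


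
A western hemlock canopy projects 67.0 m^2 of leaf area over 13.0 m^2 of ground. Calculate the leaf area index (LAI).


Formula: LAI = total leaf area / ground area  (dimensionless)
LAI = 67.0 m^2 / 13.0 m^2
LAI = 5.15

5.15


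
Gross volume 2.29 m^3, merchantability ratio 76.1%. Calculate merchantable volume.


Formula: MV = V_total * (merchantable_pct / 100)
Merchantable fraction = 76.1% / 100 = 0.761
MV = 2.29 m^3 * 0.761 = 1.743 m^3

1.743


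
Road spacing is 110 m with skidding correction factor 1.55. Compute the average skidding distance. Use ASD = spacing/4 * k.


Formula: ASD = (spacing / 4) * correction
Uncorrected distance = spacing / 4 = 110 / 4 = 27.5 m
ASD = 27.5 * 1.55 = 43 m

43


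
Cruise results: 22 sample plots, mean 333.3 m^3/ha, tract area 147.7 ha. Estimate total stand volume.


Formula: Total Volume = Mean Volume per ha * Total Area
Total Volume = 333.3 m^3/ha * 147.7 ha
Total Volume = 49228 m^3

49228


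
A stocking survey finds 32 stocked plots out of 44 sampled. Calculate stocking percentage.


Formula: Stocking % = stocked plots / total plots * 100
Stocking = 32 / 44 * 100
Stocking = 0.7273 * 100 = 72.7%

72.7
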